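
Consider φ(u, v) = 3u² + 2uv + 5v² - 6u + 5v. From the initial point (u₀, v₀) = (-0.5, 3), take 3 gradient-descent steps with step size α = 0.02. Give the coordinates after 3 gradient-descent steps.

(-0.267744, 1.33328)

∇φ = (6u + 2v - 6, 2u + 10v + 5)
Step 1: at (-0.5, 3), ∇φ = (-3, 34) → (-0.5, 3) − 0.02·(-3, 34) = (-0.44, 2.32)
Step 2: at (-0.44, 2.32), ∇φ = (-4, 27.32) → (-0.44, 2.32) − 0.02·(-4, 27.32) = (-0.36, 1.7736)
Step 3: at (-0.36, 1.7736), ∇φ = (-4.6128, 22.016) → (-0.36, 1.7736) − 0.02·(-4.6128, 22.016) = (-0.267744, 1.33328)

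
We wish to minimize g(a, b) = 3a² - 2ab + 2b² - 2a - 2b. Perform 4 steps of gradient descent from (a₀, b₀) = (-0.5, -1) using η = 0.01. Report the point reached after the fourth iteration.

(-0.3847204, -0.8082412)

∇g = (6a - 2b - 2, -2a + 4b - 2)
(a₁, b₁) = (-0.5, -1) − 0.01·(-3, -5) = (-0.47, -0.95)
(a₂, b₂) = (-0.47, -0.95) − 0.01·(-2.92, -4.86) = (-0.4408, -0.9014)
(a₃, b₃) = (-0.4408, -0.9014) − 0.01·(-2.842, -4.724) = (-0.41238, -0.85416)
(a₄, b₄) = (-0.41238, -0.85416) − 0.01·(-2.76596, -4.59188) = (-0.3847204, -0.8082412)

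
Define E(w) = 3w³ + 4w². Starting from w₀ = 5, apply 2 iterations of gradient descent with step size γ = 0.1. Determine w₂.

-420.325

E′(w) = 9w² + 8w
Step 1: E′(5) = 265; w₁ = 5 − 0.1·265 = -21.5
Step 2: E′(-21.5) = 3988.25; w₂ = -21.5 − 0.1·3988.25 = -420.325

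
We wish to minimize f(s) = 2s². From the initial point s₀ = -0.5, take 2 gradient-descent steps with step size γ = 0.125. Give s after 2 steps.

f′(s) = 4s
Step 1: f′(-0.5) = -2; s₁ = -0.5 − 0.125·(-2) = -0.25
Step 2: f′(-0.25) = -1; s₂ = -0.25 − 0.125·(-1) = -0.125

-0.125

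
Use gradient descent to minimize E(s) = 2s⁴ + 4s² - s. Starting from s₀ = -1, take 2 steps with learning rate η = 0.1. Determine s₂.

-0.0344

E′(s) = 8s³ + 8s - 1
Step 1: E′(-1) = -17; s₁ = -1 − 0.1·(-17) = 0.7
Step 2: E′(0.7) = 7.344; s₂ = 0.7 − 0.1·7.344 = -0.0344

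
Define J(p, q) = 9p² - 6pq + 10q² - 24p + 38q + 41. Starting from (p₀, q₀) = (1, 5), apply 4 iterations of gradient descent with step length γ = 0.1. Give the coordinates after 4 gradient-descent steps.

(-15.7328, 17.8736)

∇J = (18p - 6q - 24, -6p + 20q + 38)
(p₁, q₁) = (1, 5) − 0.1·(-36, 132) = (4.6, -8.2)
(p₂, q₂) = (4.6, -8.2) − 0.1·(108, -153.6) = (-6.2, 7.16)
(p₃, q₃) = (-6.2, 7.16) − 0.1·(-178.56, 218.4) = (11.656, -14.68)
(p₄, q₄) = (11.656, -14.68) − 0.1·(273.888, -325.536) = (-15.7328, 17.8736)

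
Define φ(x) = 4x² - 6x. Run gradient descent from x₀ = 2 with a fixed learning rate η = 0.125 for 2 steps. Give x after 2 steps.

0.75

φ′(x) = 8x - 6
Step 1: φ′(2) = 10; x₁ = 2 − 0.125·10 = 0.75
Step 2: φ′(0.75) = 0; x₂ = 0.75 − 0.125·0 = 0.75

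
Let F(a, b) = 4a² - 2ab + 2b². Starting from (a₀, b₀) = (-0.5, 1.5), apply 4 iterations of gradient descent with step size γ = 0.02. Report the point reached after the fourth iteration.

(-0.08831488, 1.0313472)

∇F = (8a - 2b, -2a + 4b)
Step 1: at (-0.5, 1.5), ∇F = (-7, 7) → (-0.5, 1.5) − 0.02·(-7, 7) = (-0.36, 1.36)
Step 2: at (-0.36, 1.36), ∇F = (-5.6, 6.16) → (-0.36, 1.36) − 0.02·(-5.6, 6.16) = (-0.248, 1.2368)
Step 3: at (-0.248, 1.2368), ∇F = (-4.4576, 5.4432) → (-0.248, 1.2368) − 0.02·(-4.4576, 5.4432) = (-0.158848, 1.127936)
Step 4: at (-0.158848, 1.127936), ∇F = (-3.526656, 4.82944) → (-0.158848, 1.127936) − 0.02·(-3.526656, 4.82944) = (-0.08831488, 1.0313472)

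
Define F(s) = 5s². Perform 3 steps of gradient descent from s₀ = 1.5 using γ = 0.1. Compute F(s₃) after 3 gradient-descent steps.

F′(s) = 10s
s₁ = 1.5 − 0.1·15 = 0
s₂ = 0 − 0.1·0 = 0
s₃ = 0 − 0.1·0 = 0
F(0) = 0

0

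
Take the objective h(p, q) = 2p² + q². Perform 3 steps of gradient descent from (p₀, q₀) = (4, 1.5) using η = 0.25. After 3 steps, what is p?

∇h = (4p, 2q)
Step 1: at (4, 1.5), ∇h = (16, 3) → (4, 1.5) − 0.25·(16, 3) = (0, 0.75)
Step 2: at (0, 0.75), ∇h = (0, 1.5) → (0, 0.75) − 0.25·(0, 1.5) = (0, 0.375)
Step 3: at (0, 0.375), ∇h = (0, 0.75) → (0, 0.375) − 0.25·(0, 0.75) = (0, 0.1875)
p = 0

0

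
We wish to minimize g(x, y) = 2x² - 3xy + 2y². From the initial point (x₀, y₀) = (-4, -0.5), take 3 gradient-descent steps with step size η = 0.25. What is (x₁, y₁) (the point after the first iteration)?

(-0.375, -3)

∇g = (4x - 3y, -3x + 4y)
Step 1: at (-4, -0.5), ∇g = (-14.5, 10) → (-4, -0.5) − 0.25·(-14.5, 10) = (-0.375, -3)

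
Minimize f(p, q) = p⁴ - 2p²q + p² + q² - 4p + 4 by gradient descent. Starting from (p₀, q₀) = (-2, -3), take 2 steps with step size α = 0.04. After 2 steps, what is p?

∇f = (4p³ - 4pq + 2p - 4, -2p² + 2q)
(p₁, q₁) = (-2, -3) − 0.04·(-64, -14) = (0.56, -2.44)
(p₂, q₂) = (0.56, -2.44) − 0.04·(3.288064, -5.5072) = (0.42847744, -2.219712)
p = 0.42847744

0.42847744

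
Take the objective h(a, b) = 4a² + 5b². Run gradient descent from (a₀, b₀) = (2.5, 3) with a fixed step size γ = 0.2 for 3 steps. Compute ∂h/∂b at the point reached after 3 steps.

∇h = (8a, 10b)
Step 1: at (2.5, 3), ∇h = (20, 30) → (2.5, 3) − 0.2·(20, 30) = (-1.5, -3)
Step 2: at (-1.5, -3), ∇h = (-12, -30) → (-1.5, -3) − 0.2·(-12, -30) = (0.9, 3)
Step 3: at (0.9, 3), ∇h = (7.2, 30) → (0.9, 3) − 0.2·(7.2, 30) = (-0.54, -3)
∂h/∂b at (-0.54, -3) = -30

-30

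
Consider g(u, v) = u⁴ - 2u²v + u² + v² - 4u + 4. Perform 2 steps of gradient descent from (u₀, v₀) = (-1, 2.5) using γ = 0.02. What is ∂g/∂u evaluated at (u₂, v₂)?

-0.449218117632

∇g = (4u³ - 4uv + 2u - 4, -2u² + 2v)
Step 1: at (-1, 2.5), ∇g = (0, 3) → (-1, 2.5) − 0.02·(0, 3) = (-1, 2.44)
Step 2: at (-1, 2.44), ∇g = (-0.24, 2.88) → (-1, 2.44) − 0.02·(-0.24, 2.88) = (-0.9952, 2.3824)
∂g/∂u at (-0.9952, 2.3824) = -0.449218117632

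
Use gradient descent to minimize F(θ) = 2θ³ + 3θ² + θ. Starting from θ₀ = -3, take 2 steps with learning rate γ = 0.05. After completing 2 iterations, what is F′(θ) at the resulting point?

F′(θ) = 6θ² + 6θ + 1
θ₁ = -3 − 0.05·37 = -4.85
θ₂ = -4.85 − 0.05·113.035 = -10.50175
F′(θ) at (-10.50175) = 599.710018375

599.710018375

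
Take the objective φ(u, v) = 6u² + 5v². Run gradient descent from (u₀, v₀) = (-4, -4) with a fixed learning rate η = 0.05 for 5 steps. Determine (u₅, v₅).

∇φ = (12u, 10v)
(u₁, v₁) = (-4, -4) − 0.05·(-48, -40) = (-1.6, -2)
(u₂, v₂) = (-1.6, -2) − 0.05·(-19.2, -20) = (-0.64, -1)
(u₃, v₃) = (-0.64, -1) − 0.05·(-7.68, -10) = (-0.256, -0.5)
(u₄, v₄) = (-0.256, -0.5) − 0.05·(-3.072, -5) = (-0.1024, -0.25)
(u₅, v₅) = (-0.1024, -0.25) − 0.05·(-1.2288, -2.5) = (-0.04096, -0.125)

(-0.04096, -0.125)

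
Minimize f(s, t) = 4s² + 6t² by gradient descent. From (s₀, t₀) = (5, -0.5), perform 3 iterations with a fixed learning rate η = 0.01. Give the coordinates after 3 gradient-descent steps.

∇f = (8s, 12t)
(s₁, t₁) = (5, -0.5) − 0.01·(40, -6) = (4.6, -0.44)
(s₂, t₂) = (4.6, -0.44) − 0.01·(36.8, -5.28) = (4.232, -0.3872)
(s₃, t₃) = (4.232, -0.3872) − 0.01·(33.856, -4.6464) = (3.89344, -0.340736)

(3.89344, -0.340736)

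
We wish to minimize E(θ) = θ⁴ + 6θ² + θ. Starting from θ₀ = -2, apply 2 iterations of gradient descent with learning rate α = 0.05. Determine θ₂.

0.165625

E′(θ) = 4θ³ + 12θ + 1
Step 1: E′(-2) = -55; θ₁ = -2 − 0.05·(-55) = 0.75
Step 2: E′(0.75) = 11.6875; θ₂ = 0.75 − 0.05·11.6875 = 0.165625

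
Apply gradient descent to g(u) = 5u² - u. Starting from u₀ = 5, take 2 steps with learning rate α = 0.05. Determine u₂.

g′(u) = 10u - 1
Step 1: g′(5) = 49; u₁ = 5 − 0.05·49 = 2.55
Step 2: g′(2.55) = 24.5; u₂ = 2.55 − 0.05·24.5 = 1.325

1.325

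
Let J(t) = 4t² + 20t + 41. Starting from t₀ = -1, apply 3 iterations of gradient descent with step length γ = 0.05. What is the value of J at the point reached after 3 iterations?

16.419904

J′(t) = 8t + 20
t₁ = -1 − 0.05·12 = -1.6
t₂ = -1.6 − 0.05·7.2 = -1.96
t₃ = -1.96 − 0.05·4.32 = -2.176
J(-2.176) = 16.419904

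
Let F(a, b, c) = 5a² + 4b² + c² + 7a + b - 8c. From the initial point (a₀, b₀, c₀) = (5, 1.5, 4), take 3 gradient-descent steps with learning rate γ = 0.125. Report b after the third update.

-0.125

∇F = (10a + 7, 8b + 1, 2c - 8)
(a₁, b₁, c₁) = (5, 1.5, 4) − 0.125·(57, 13, 0) = (-2.125, -0.125, 4)
(a₂, b₂, c₂) = (-2.125, -0.125, 4) − 0.125·(-14.25, 0, 0) = (-0.34375, -0.125, 4)
(a₃, b₃, c₃) = (-0.34375, -0.125, 4) − 0.125·(3.5625, 0, 0) = (-0.7890625, -0.125, 4)
b = -0.125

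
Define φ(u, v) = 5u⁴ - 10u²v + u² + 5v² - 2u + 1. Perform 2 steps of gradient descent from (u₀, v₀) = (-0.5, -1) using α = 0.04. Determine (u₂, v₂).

(0.1410176, -0.29424)

∇φ = (20u³ - 20uv + 2u - 2, -10u² + 10v)
(u₁, v₁) = (-0.5, -1) − 0.04·(-15.5, -12.5) = (0.12, -0.5)
(u₂, v₂) = (0.12, -0.5) − 0.04·(-0.52544, -5.144) = (0.1410176, -0.29424)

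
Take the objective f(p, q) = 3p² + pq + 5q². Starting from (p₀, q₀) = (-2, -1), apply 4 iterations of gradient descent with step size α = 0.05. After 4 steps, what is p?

∇f = (6p + q, p + 10q)
Step 1: at (-2, -1), ∇f = (-13, -12) → (-2, -1) − 0.05·(-13, -12) = (-1.35, -0.4)
Step 2: at (-1.35, -0.4), ∇f = (-8.5, -5.35) → (-1.35, -0.4) − 0.05·(-8.5, -5.35) = (-0.925, -0.1325)
Step 3: at (-0.925, -0.1325), ∇f = (-5.6825, -2.25) → (-0.925, -0.1325) − 0.05·(-5.6825, -2.25) = (-0.640875, -0.02)
Step 4: at (-0.640875, -0.02), ∇f = (-3.86525, -0.840875) → (-0.640875, -0.02) − 0.05·(-3.86525, -0.840875) = (-0.4476125, 0.02204375)
p = -0.4476125

-0.4476125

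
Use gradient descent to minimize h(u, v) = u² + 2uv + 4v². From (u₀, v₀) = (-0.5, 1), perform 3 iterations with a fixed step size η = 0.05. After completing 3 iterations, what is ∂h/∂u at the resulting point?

∇h = (2u + 2v, 2u + 8v)
Step 1: at (-0.5, 1), ∇h = (1, 7) → (-0.5, 1) − 0.05·(1, 7) = (-0.55, 0.65)
Step 2: at (-0.55, 0.65), ∇h = (0.2, 4.1) → (-0.55, 0.65) − 0.05·(0.2, 4.1) = (-0.56, 0.445)
Step 3: at (-0.56, 0.445), ∇h = (-0.23, 2.44) → (-0.56, 0.445) − 0.05·(-0.23, 2.44) = (-0.5485, 0.323)
∂h/∂u at (-0.5485, 0.323) = -0.451

-0.451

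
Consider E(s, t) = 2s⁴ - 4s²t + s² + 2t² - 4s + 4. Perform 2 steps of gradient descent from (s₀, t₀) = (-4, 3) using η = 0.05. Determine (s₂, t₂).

∇E = (8s³ - 8st + 2s - 4, -4s² + 4t)
Step 1: at (-4, 3), ∇E = (-428, -52) → (-4, 3) − 0.05·(-428, -52) = (17.4, 5.6)
Step 2: at (17.4, 5.6), ∇E = (41395.472, -1188.64) → (17.4, 5.6) − 0.05·(41395.472, -1188.64) = (-2052.3736, 65.032)

(-2052.3736, 65.032)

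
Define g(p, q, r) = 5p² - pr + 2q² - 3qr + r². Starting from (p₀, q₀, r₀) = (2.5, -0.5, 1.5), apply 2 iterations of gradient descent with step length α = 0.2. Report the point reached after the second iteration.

(2.42, 0.82, 0.7)

∇g = (10p - r, 4q - 3r, -p - 3q + 2r)
(p₁, q₁, r₁) = (2.5, -0.5, 1.5) − 0.2·(23.5, -6.5, 2) = (-2.2, 0.8, 1.1)
(p₂, q₂, r₂) = (-2.2, 0.8, 1.1) − 0.2·(-23.1, -0.1, 2) = (2.42, 0.82, 0.7)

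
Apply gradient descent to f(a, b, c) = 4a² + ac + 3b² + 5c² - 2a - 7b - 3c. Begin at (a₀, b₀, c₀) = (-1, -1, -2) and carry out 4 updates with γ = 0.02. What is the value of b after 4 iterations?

∇f = (8a + c - 2, 6b - 7, a + 10c - 3)
(a₁, b₁, c₁) = (-1, -1, -2) − 0.02·(-12, -13, -24) = (-0.76, -0.74, -1.52)
(a₂, b₂, c₂) = (-0.76, -0.74, -1.52) − 0.02·(-9.6, -11.44, -18.96) = (-0.568, -0.5112, -1.1408)
(a₃, b₃, c₃) = (-0.568, -0.5112, -1.1408) − 0.02·(-7.6848, -10.0672, -14.976) = (-0.414304, -0.309856, -0.84128)
(a₄, b₄, c₄) = (-0.414304, -0.309856, -0.84128) − 0.02·(-6.155712, -8.859136, -11.827104) = (-0.29118976, -0.13267328, -0.60473792)
b = -0.13267328

-0.13267328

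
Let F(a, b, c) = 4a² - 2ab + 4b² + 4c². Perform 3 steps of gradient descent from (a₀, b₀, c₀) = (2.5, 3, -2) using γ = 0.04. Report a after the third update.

1.153184

∇F = (8a - 2b, -2a + 8b, 8c)
(a₁, b₁, c₁) = (2.5, 3, -2) − 0.04·(14, 19, -16) = (1.94, 2.24, -1.36)
(a₂, b₂, c₂) = (1.94, 2.24, -1.36) − 0.04·(11.04, 14.04, -10.88) = (1.4984, 1.6784, -0.9248)
(a₃, b₃, c₃) = (1.4984, 1.6784, -0.9248) − 0.04·(8.6304, 10.4304, -7.3984) = (1.153184, 1.261184, -0.628864)
a = 1.153184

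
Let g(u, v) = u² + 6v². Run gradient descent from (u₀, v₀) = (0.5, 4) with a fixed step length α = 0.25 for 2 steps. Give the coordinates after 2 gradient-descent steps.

∇g = (2u, 12v)
Step 1: at (0.5, 4), ∇g = (1, 48) → (0.5, 4) − 0.25·(1, 48) = (0.25, -8)
Step 2: at (0.25, -8), ∇g = (0.5, -96) → (0.25, -8) − 0.25·(0.5, -96) = (0.125, 16)

(0.125, 16)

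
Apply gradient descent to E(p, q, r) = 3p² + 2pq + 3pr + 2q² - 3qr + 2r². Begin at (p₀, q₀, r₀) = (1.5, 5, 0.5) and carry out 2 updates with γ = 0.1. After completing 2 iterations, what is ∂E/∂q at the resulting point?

1.02

∇E = (6p + 2q + 3r, 2p + 4q - 3r, 3p - 3q + 4r)
Step 1: at (1.5, 5, 0.5), ∇E = (20.5, 21.5, -8.5) → (1.5, 5, 0.5) − 0.1·(20.5, 21.5, -8.5) = (-0.55, 2.85, 1.35)
Step 2: at (-0.55, 2.85, 1.35), ∇E = (6.45, 6.25, -4.8) → (-0.55, 2.85, 1.35) − 0.1·(6.45, 6.25, -4.8) = (-1.195, 2.225, 1.83)
∂E/∂q at (-1.195, 2.225, 1.83) = 1.02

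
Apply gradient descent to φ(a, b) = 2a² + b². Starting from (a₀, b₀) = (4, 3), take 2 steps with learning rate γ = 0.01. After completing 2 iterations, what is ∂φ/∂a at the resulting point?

14.7456

∇φ = (4a, 2b)
(a₁, b₁) = (4, 3) − 0.01·(16, 6) = (3.84, 2.94)
(a₂, b₂) = (3.84, 2.94) − 0.01·(15.36, 5.88) = (3.6864, 2.8812)
∂φ/∂a at (3.6864, 2.8812) = 14.7456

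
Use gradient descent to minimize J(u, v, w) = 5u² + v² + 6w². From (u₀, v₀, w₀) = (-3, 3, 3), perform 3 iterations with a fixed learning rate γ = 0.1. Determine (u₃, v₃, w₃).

∇J = (10u, 2v, 12w)
(u₁, v₁, w₁) = (-3, 3, 3) − 0.1·(-30, 6, 36) = (0, 2.4, -0.6)
(u₂, v₂, w₂) = (0, 2.4, -0.6) − 0.1·(0, 4.8, -7.2) = (0, 1.92, 0.12)
(u₃, v₃, w₃) = (0, 1.92, 0.12) − 0.1·(0, 3.84, 1.44) = (0, 1.536, -0.024)

(0, 1.536, -0.024)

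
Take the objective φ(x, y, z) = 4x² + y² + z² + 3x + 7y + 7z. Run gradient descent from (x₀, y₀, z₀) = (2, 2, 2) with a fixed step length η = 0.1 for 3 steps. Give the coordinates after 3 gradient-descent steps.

(-0.356, -0.684, -0.684)

∇φ = (8x + 3, 2y + 7, 2z + 7)
(x₁, y₁, z₁) = (2, 2, 2) − 0.1·(19, 11, 11) = (0.1, 0.9, 0.9)
(x₂, y₂, z₂) = (0.1, 0.9, 0.9) − 0.1·(3.8, 8.8, 8.8) = (-0.28, 0.02, 0.02)
(x₃, y₃, z₃) = (-0.28, 0.02, 0.02) − 0.1·(0.76, 7.04, 7.04) = (-0.356, -0.684, -0.684)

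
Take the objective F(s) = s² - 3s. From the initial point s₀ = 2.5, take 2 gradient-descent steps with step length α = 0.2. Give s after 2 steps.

F′(s) = 2s - 3
Step 1: F′(2.5) = 2; s₁ = 2.5 − 0.2·2 = 2.1
Step 2: F′(2.1) = 1.2; s₂ = 2.1 − 0.2·1.2 = 1.86

1.86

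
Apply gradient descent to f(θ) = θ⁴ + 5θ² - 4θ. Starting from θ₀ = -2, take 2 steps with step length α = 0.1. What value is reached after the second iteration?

-18.2624

f′(θ) = 4θ³ + 10θ - 4
Step 1: f′(-2) = -56; θ₁ = -2 − 0.1·(-56) = 3.6
Step 2: f′(3.6) = 218.624; θ₂ = 3.6 − 0.1·218.624 = -18.2624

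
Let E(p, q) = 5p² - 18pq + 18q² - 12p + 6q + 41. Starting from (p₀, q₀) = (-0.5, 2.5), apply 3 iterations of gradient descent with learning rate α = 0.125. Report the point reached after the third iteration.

(126.2421875, -239.8671875)

∇E = (10p - 18q - 12, -18p + 36q + 6)
(p₁, q₁) = (-0.5, 2.5) − 0.125·(-62, 105) = (7.25, -10.625)
(p₂, q₂) = (7.25, -10.625) − 0.125·(251.75, -507) = (-24.21875, 52.75)
(p₃, q₃) = (-24.21875, 52.75) − 0.125·(-1203.6875, 2340.9375) = (126.2421875, -239.8671875)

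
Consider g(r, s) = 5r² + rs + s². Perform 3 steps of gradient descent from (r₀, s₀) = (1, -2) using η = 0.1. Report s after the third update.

∇g = (10r + s, r + 2s)
(r₁, s₁) = (1, -2) − 0.1·(8, -3) = (0.2, -1.7)
(r₂, s₂) = (0.2, -1.7) − 0.1·(0.3, -3.2) = (0.17, -1.38)
(r₃, s₃) = (0.17, -1.38) − 0.1·(0.32, -2.59) = (0.138, -1.121)
s = -1.121

-1.121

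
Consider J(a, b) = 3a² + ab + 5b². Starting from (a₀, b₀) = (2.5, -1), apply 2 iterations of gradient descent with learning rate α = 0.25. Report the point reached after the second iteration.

(0.28125, -1.0625)

∇J = (6a + b, a + 10b)
(a₁, b₁) = (2.5, -1) − 0.25·(14, -7.5) = (-1, 0.875)
(a₂, b₂) = (-1, 0.875) − 0.25·(-5.125, 7.75) = (0.28125, -1.0625)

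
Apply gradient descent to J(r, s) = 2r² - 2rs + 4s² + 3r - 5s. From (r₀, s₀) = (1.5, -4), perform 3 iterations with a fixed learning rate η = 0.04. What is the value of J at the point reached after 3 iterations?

5.848203411456

∇J = (4r - 2s + 3, -2r + 8s - 5)
Step 1: at (1.5, -4), ∇J = (17, -40) → (1.5, -4) − 0.04·(17, -40) = (0.82, -2.4)
Step 2: at (0.82, -2.4), ∇J = (11.08, -25.84) → (0.82, -2.4) − 0.04·(11.08, -25.84) = (0.3768, -1.3664)
Step 3: at (0.3768, -1.3664), ∇J = (7.24, -16.6848) → (0.3768, -1.3664) − 0.04·(7.24, -16.6848) = (0.0872, -0.699008)
J(0.0872, -0.699008) = 5.848203411456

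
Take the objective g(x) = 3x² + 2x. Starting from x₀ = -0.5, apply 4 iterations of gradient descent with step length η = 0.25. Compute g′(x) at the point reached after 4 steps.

-0.0625

g′(x) = 6x + 2
x₁ = -0.5 − 0.25·(-1) = -0.25
x₂ = -0.25 − 0.25·0.5 = -0.375
x₃ = -0.375 − 0.25·(-0.25) = -0.3125
x₄ = -0.3125 − 0.25·0.125 = -0.34375
g′(x) at (-0.34375) = -0.0625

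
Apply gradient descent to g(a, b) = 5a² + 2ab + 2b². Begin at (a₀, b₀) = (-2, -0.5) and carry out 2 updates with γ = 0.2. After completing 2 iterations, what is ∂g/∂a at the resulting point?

-26.28

∇g = (10a + 2b, 2a + 4b)
(a₁, b₁) = (-2, -0.5) − 0.2·(-21, -6) = (2.2, 0.7)
(a₂, b₂) = (2.2, 0.7) − 0.2·(23.4, 7.2) = (-2.48, -0.74)
∂g/∂a at (-2.48, -0.74) = -26.28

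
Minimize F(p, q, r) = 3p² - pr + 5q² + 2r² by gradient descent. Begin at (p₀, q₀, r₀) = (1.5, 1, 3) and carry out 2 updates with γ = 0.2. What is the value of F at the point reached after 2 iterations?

∇F = (6p - r, 10q, -p + 4r)
Step 1: at (1.5, 1, 3), ∇F = (6, 10, 10.5) → (1.5, 1, 3) − 0.2·(6, 10, 10.5) = (0.3, -1, 0.9)
Step 2: at (0.3, -1, 0.9), ∇F = (0.9, -10, 3.3) → (0.3, -1, 0.9) − 0.2·(0.9, -10, 3.3) = (0.12, 1, 0.24)
F(0.12, 1, 0.24) = 5.1296

5.1296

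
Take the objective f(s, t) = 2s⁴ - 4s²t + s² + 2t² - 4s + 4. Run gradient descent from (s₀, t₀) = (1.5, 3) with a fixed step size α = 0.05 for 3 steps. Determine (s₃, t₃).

(1.9986752, 2.69728)

∇f = (8s³ - 8st + 2s - 4, -4s² + 4t)
(s₁, t₁) = (1.5, 3) − 0.05·(-10, 3) = (2, 2.85)
(s₂, t₂) = (2, 2.85) − 0.05·(18.4, -4.6) = (1.08, 3.08)
(s₃, t₃) = (1.08, 3.08) − 0.05·(-18.373504, 7.6544) = (1.9986752, 2.69728)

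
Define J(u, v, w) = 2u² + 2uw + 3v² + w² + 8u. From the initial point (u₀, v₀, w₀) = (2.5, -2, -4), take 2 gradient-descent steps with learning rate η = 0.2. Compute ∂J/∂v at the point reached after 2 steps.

-0.48

∇J = (4u + 2w + 8, 6v, 2u + 2w)
Step 1: at (2.5, -2, -4), ∇J = (10, -12, -3) → (2.5, -2, -4) − 0.2·(10, -12, -3) = (0.5, 0.4, -3.4)
Step 2: at (0.5, 0.4, -3.4), ∇J = (3.2, 2.4, -5.8) → (0.5, 0.4, -3.4) − 0.2·(3.2, 2.4, -5.8) = (-0.14, -0.08, -2.24)
∂J/∂v at (-0.14, -0.08, -2.24) = -0.48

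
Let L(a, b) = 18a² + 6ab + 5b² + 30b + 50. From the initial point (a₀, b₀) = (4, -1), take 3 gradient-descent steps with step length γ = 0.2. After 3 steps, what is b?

∇L = (36a + 6b, 6a + 10b + 30)
(a₁, b₁) = (4, -1) − 0.2·(138, 44) = (-23.6, -9.8)
(a₂, b₂) = (-23.6, -9.8) − 0.2·(-908.4, -209.6) = (158.08, 32.12)
(a₃, b₃) = (158.08, 32.12) − 0.2·(5883.6, 1299.68) = (-1018.64, -227.816)
b = -227.816

-227.816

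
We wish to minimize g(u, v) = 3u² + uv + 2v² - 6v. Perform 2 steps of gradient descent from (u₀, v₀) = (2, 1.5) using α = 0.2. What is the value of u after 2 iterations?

-0.08

∇g = (6u + v, u + 4v - 6)
Step 1: at (2, 1.5), ∇g = (13.5, 2) → (2, 1.5) − 0.2·(13.5, 2) = (-0.7, 1.1)
Step 2: at (-0.7, 1.1), ∇g = (-3.1, -2.3) → (-0.7, 1.1) − 0.2·(-3.1, -2.3) = (-0.08, 1.56)
u = -0.08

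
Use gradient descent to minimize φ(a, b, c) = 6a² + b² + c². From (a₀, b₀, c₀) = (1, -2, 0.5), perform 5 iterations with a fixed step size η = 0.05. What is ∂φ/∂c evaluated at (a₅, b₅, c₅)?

0.59049

∇φ = (12a, 2b, 2c)
Step 1: at (1, -2, 0.5), ∇φ = (12, -4, 1) → (1, -2, 0.5) − 0.05·(12, -4, 1) = (0.4, -1.8, 0.45)
Step 2: at (0.4, -1.8, 0.45), ∇φ = (4.8, -3.6, 0.9) → (0.4, -1.8, 0.45) − 0.05·(4.8, -3.6, 0.9) = (0.16, -1.62, 0.405)
Step 3: at (0.16, -1.62, 0.405), ∇φ = (1.92, -3.24, 0.81) → (0.16, -1.62, 0.405) − 0.05·(1.92, -3.24, 0.81) = (0.064, -1.458, 0.3645)
Step 4: at (0.064, -1.458, 0.3645), ∇φ = (0.768, -2.916, 0.729) → (0.064, -1.458, 0.3645) − 0.05·(0.768, -2.916, 0.729) = (0.0256, -1.3122, 0.32805)
Step 5: at (0.0256, -1.3122, 0.32805), ∇φ = (0.3072, -2.6244, 0.6561) → (0.0256, -1.3122, 0.32805) − 0.05·(0.3072, -2.6244, 0.6561) = (0.01024, -1.18098, 0.295245)
∂φ/∂c at (0.01024, -1.18098, 0.295245) = 0.59049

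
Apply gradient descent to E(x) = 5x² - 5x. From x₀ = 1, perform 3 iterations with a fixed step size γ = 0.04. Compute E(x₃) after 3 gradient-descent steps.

E′(x) = 10x - 5
x₁ = 1 − 0.04·5 = 0.8
x₂ = 0.8 − 0.04·3 = 0.68
x₃ = 0.68 − 0.04·1.8 = 0.608
E(0.608) = -1.19168

-1.19168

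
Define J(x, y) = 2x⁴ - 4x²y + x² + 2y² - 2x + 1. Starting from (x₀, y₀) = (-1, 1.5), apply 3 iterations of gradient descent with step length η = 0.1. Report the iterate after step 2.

(-0.84, 1.18)

∇J = (8x³ - 8xy + 2x - 2, -4x² + 4y)
(x₁, y₁) = (-1, 1.5) − 0.1·(0, 2) = (-1, 1.3)
(x₂, y₂) = (-1, 1.3) − 0.1·(-1.6, 1.2) = (-0.84, 1.18)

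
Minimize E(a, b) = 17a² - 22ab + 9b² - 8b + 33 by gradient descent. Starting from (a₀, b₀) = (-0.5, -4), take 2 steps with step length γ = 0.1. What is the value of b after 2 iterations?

-18.24

∇E = (34a - 22b, -22a + 18b - 8)
(a₁, b₁) = (-0.5, -4) − 0.1·(71, -69) = (-7.6, 2.9)
(a₂, b₂) = (-7.6, 2.9) − 0.1·(-322.2, 211.4) = (24.62, -18.24)
b = -18.24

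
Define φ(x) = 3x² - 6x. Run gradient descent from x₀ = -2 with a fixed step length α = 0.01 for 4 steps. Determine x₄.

-1.34224688

φ′(x) = 6x - 6
Step 1: φ′(-2) = -18; x₁ = -2 − 0.01·(-18) = -1.82
Step 2: φ′(-1.82) = -16.92; x₂ = -1.82 − 0.01·(-16.92) = -1.6508
Step 3: φ′(-1.6508) = -15.9048; x₃ = -1.6508 − 0.01·(-15.9048) = -1.491752
Step 4: φ′(-1.491752) = -14.950512; x₄ = -1.491752 − 0.01·(-14.950512) = -1.34224688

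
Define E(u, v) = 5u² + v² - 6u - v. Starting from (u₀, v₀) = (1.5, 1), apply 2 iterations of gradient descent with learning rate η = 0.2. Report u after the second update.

∇E = (10u - 6, 2v - 1)
Step 1: at (1.5, 1), ∇E = (9, 1) → (1.5, 1) − 0.2·(9, 1) = (-0.3, 0.8)
Step 2: at (-0.3, 0.8), ∇E = (-9, 0.6) → (-0.3, 0.8) − 0.2·(-9, 0.6) = (1.5, 0.68)
u = 1.5

1.5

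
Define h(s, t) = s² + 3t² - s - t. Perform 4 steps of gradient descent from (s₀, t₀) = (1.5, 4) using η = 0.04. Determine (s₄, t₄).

(1.21639296, 1.44555008)

∇h = (2s - 1, 6t - 1)
Step 1: at (1.5, 4), ∇h = (2, 23) → (1.5, 4) − 0.04·(2, 23) = (1.42, 3.08)
Step 2: at (1.42, 3.08), ∇h = (1.84, 17.48) → (1.42, 3.08) − 0.04·(1.84, 17.48) = (1.3464, 2.3808)
Step 3: at (1.3464, 2.3808), ∇h = (1.6928, 13.2848) → (1.3464, 2.3808) − 0.04·(1.6928, 13.2848) = (1.278688, 1.849408)
Step 4: at (1.278688, 1.849408), ∇h = (1.557376, 10.096448) → (1.278688, 1.849408) − 0.04·(1.557376, 10.096448) = (1.21639296, 1.44555008)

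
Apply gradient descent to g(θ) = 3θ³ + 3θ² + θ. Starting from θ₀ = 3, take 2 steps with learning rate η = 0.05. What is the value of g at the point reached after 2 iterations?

g′(θ) = 9θ² + 6θ + 1
θ₁ = 3 − 0.05·100 = -2
θ₂ = -2 − 0.05·25 = -3.25
g(-3.25) = -74.546875

-74.546875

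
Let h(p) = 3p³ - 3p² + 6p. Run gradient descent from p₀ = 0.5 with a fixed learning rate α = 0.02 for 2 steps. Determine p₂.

h′(p) = 9p² - 6p + 6
p₁ = 0.5 − 0.02·5.25 = 0.395
p₂ = 0.395 − 0.02·5.034225 = 0.2943155

0.2943155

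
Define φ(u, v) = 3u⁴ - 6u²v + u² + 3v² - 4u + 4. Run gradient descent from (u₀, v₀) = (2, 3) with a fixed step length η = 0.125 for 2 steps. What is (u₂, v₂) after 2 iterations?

∇φ = (12u³ - 12uv + 2u - 4, -6u² + 6v)
Step 1: at (2, 3), ∇φ = (24, -6) → (2, 3) − 0.125·(24, -6) = (-1, 3.75)
Step 2: at (-1, 3.75), ∇φ = (27, 16.5) → (-1, 3.75) − 0.125·(27, 16.5) = (-4.375, 1.6875)

(-4.375, 1.6875)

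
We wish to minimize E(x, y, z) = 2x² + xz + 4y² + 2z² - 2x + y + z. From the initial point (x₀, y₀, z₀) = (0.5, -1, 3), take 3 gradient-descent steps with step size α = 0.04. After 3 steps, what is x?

∇E = (4x + z - 2, 8y + 1, x + 4z + 1)
(x₁, y₁, z₁) = (0.5, -1, 3) − 0.04·(3, -7, 13.5) = (0.38, -0.72, 2.46)
(x₂, y₂, z₂) = (0.38, -0.72, 2.46) − 0.04·(1.98, -4.76, 11.22) = (0.3008, -0.5296, 2.0112)
(x₃, y₃, z₃) = (0.3008, -0.5296, 2.0112) − 0.04·(1.2144, -3.2368, 9.3456) = (0.252224, -0.400128, 1.637376)
x = 0.252224

0.252224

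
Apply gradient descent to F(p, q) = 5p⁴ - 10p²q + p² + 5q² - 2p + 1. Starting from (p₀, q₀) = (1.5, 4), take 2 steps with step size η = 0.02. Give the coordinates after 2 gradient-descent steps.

∇F = (20p³ - 20pq + 2p - 2, -10p² + 10q)
(p₁, q₁) = (1.5, 4) − 0.02·(-51.5, 17.5) = (2.53, 3.65)
(p₂, q₂) = (2.53, 3.65) − 0.02·(142.25554, -27.509) = (-0.3151108, 4.20018)

(-0.3151108, 4.20018)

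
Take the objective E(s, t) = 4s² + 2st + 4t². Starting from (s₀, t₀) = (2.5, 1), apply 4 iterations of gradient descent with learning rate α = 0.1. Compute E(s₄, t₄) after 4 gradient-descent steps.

∇E = (8s + 2t, 2s + 8t)
Step 1: at (2.5, 1), ∇E = (22, 13) → (2.5, 1) − 0.1·(22, 13) = (0.3, -0.3)
Step 2: at (0.3, -0.3), ∇E = (1.8, -1.8) → (0.3, -0.3) − 0.1·(1.8, -1.8) = (0.12, -0.12)
Step 3: at (0.12, -0.12), ∇E = (0.72, -0.72) → (0.12, -0.12) − 0.1·(0.72, -0.72) = (0.048, -0.048)
Step 4: at (0.048, -0.048), ∇E = (0.288, -0.288) → (0.048, -0.048) − 0.1·(0.288, -0.288) = (0.0192, -0.0192)
E(0.0192, -0.0192) = 0.00221184

0.00221184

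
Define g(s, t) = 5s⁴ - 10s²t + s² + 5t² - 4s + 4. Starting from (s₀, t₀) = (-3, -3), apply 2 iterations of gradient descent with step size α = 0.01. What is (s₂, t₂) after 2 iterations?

∇g = (20s³ - 20st + 2s - 4, -10s² + 10t)
Step 1: at (-3, -3), ∇g = (-730, -120) → (-3, -3) − 0.01·(-730, -120) = (4.3, -1.8)
Step 2: at (4.3, -1.8), ∇g = (1749.54, -202.9) → (4.3, -1.8) − 0.01·(1749.54, -202.9) = (-13.1954, 0.229)

(-13.1954, 0.229)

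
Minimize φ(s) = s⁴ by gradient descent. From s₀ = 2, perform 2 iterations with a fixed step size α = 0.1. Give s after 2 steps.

-0.5088

φ′(s) = 4s³
Step 1: φ′(2) = 32; s₁ = 2 − 0.1·32 = -1.2
Step 2: φ′(-1.2) = -6.912; s₂ = -1.2 − 0.1·(-6.912) = -0.5088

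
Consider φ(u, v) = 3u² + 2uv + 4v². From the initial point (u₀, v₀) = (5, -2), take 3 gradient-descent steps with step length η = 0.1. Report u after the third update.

∇φ = (6u + 2v, 2u + 8v)
(u₁, v₁) = (5, -2) − 0.1·(26, -6) = (2.4, -1.4)
(u₂, v₂) = (2.4, -1.4) − 0.1·(11.6, -6.4) = (1.24, -0.76)
(u₃, v₃) = (1.24, -0.76) − 0.1·(5.92, -3.6) = (0.648, -0.4)
u = 0.648

0.648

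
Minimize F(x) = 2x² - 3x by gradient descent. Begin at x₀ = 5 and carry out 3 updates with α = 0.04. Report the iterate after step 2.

F′(x) = 4x - 3
Step 1: F′(5) = 17; x₁ = 5 − 0.04·17 = 4.32
Step 2: F′(4.32) = 14.28; x₂ = 4.32 − 0.04·14.28 = 3.7488

3.7488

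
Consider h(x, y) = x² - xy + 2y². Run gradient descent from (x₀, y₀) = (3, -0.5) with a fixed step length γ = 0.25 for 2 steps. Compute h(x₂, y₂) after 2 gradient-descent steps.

0.701171875

∇h = (2x - y, -x + 4y)
(x₁, y₁) = (3, -0.5) − 0.25·(6.5, -5) = (1.375, 0.75)
(x₂, y₂) = (1.375, 0.75) − 0.25·(2, 1.625) = (0.875, 0.34375)
h(0.875, 0.34375) = 0.701171875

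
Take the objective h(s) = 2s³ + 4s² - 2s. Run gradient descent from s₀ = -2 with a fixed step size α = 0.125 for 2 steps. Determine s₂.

h′(s) = 6s² + 8s - 2
s₁ = -2 − 0.125·6 = -2.75
s₂ = -2.75 − 0.125·21.375 = -5.421875

-5.421875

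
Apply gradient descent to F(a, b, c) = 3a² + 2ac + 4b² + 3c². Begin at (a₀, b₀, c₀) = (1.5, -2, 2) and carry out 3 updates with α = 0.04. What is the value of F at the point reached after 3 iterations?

∇F = (6a + 2c, 8b, 2a + 6c)
(a₁, b₁, c₁) = (1.5, -2, 2) − 0.04·(13, -16, 15) = (0.98, -1.36, 1.4)
(a₂, b₂, c₂) = (0.98, -1.36, 1.4) − 0.04·(8.68, -10.88, 10.36) = (0.6328, -0.9248, 0.9856)
(a₃, b₃, c₃) = (0.6328, -0.9248, 0.9856) − 0.04·(5.768, -7.3984, 7.1792) = (0.40208, -0.628864, 0.698432)
F(0.40208, -0.628864, 0.698432) = 4.091957554176

4.091957554176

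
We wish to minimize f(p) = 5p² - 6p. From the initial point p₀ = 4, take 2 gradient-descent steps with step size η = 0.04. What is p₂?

f′(p) = 10p - 6
p₁ = 4 − 0.04·34 = 2.64
p₂ = 2.64 − 0.04·20.4 = 1.824

1.824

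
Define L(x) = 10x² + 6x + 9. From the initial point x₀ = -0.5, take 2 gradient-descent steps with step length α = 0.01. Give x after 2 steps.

-0.428

L′(x) = 20x + 6
Step 1: L′(-0.5) = -4; x₁ = -0.5 − 0.01·(-4) = -0.46
Step 2: L′(-0.46) = -3.2; x₂ = -0.46 − 0.01·(-3.2) = -0.428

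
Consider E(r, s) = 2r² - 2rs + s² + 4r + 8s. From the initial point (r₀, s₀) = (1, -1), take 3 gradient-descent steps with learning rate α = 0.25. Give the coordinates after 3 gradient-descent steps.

(-2.875, -4.875)

∇E = (4r - 2s + 4, -2r + 2s + 8)
(r₁, s₁) = (1, -1) − 0.25·(10, 4) = (-1.5, -2)
(r₂, s₂) = (-1.5, -2) − 0.25·(2, 7) = (-2, -3.75)
(r₃, s₃) = (-2, -3.75) − 0.25·(3.5, 4.5) = (-2.875, -4.875)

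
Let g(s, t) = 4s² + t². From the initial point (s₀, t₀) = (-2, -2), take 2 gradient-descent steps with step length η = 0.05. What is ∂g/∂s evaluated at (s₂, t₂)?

∇g = (8s, 2t)
Step 1: at (-2, -2), ∇g = (-16, -4) → (-2, -2) − 0.05·(-16, -4) = (-1.2, -1.8)
Step 2: at (-1.2, -1.8), ∇g = (-9.6, -3.6) → (-1.2, -1.8) − 0.05·(-9.6, -3.6) = (-0.72, -1.62)
∂g/∂s at (-0.72, -1.62) = -5.76

-5.76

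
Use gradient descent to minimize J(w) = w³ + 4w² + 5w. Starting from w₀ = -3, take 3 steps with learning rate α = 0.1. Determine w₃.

-10.9995392

J′(w) = 3w² + 8w + 5
Step 1: J′(-3) = 8; w₁ = -3 − 0.1·8 = -3.8
Step 2: J′(-3.8) = 17.92; w₂ = -3.8 − 0.1·17.92 = -5.592
Step 3: J′(-5.592) = 54.075392; w₃ = -5.592 − 0.1·54.075392 = -10.9995392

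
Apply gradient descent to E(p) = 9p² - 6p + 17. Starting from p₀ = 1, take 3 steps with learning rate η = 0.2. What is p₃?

E′(p) = 18p - 6
Step 1: E′(1) = 12; p₁ = 1 − 0.2·12 = -1.4
Step 2: E′(-1.4) = -31.2; p₂ = -1.4 − 0.2·(-31.2) = 4.84
Step 3: E′(4.84) = 81.12; p₃ = 4.84 − 0.2·81.12 = -11.384

-11.384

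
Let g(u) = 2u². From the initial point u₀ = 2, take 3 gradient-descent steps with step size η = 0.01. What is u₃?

1.769472

g′(u) = 4u
Step 1: g′(2) = 8; u₁ = 2 − 0.01·8 = 1.92
Step 2: g′(1.92) = 7.68; u₂ = 1.92 − 0.01·7.68 = 1.8432
Step 3: g′(1.8432) = 7.3728; u₃ = 1.8432 − 0.01·7.3728 = 1.769472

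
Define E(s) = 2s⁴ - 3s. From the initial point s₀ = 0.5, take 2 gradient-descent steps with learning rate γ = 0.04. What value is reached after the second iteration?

E′(s) = 8s³ - 3
Step 1: E′(0.5) = -2; s₁ = 0.5 − 0.04·(-2) = 0.58
Step 2: E′(0.58) = -1.439104; s₂ = 0.58 − 0.04·(-1.439104) = 0.63756416

0.63756416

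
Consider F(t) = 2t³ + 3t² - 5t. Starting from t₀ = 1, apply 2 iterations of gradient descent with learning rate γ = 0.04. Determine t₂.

0.622784

F′(t) = 6t² + 6t - 5
Step 1: F′(1) = 7; t₁ = 1 − 0.04·7 = 0.72
Step 2: F′(0.72) = 2.4304; t₂ = 0.72 − 0.04·2.4304 = 0.622784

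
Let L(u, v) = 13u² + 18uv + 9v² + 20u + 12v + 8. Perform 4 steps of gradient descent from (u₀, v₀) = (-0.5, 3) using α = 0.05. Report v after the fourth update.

2.3676

∇L = (26u + 18v + 20, 18u + 18v + 12)
(u₁, v₁) = (-0.5, 3) − 0.05·(61, 57) = (-3.55, 0.15)
(u₂, v₂) = (-3.55, 0.15) − 0.05·(-69.6, -49.2) = (-0.07, 2.61)
(u₃, v₃) = (-0.07, 2.61) − 0.05·(65.16, 57.72) = (-3.328, -0.276)
(u₄, v₄) = (-3.328, -0.276) − 0.05·(-71.496, -52.872) = (0.2468, 2.3676)
v = 2.3676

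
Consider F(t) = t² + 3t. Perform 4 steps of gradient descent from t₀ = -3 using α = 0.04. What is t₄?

F′(t) = 2t + 3
Step 1: F′(-3) = -3; t₁ = -3 − 0.04·(-3) = -2.88
Step 2: F′(-2.88) = -2.76; t₂ = -2.88 − 0.04·(-2.76) = -2.7696
Step 3: F′(-2.7696) = -2.5392; t₃ = -2.7696 − 0.04·(-2.5392) = -2.668032
Step 4: F′(-2.668032) = -2.336064; t₄ = -2.668032 − 0.04·(-2.336064) = -2.57458944

-2.57458944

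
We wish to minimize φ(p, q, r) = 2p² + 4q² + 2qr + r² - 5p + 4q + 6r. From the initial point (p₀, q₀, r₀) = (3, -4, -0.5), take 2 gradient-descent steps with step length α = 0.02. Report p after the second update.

2.7312

∇φ = (4p - 5, 8q + 2r + 4, 2q + 2r + 6)
(p₁, q₁, r₁) = (3, -4, -0.5) − 0.02·(7, -29, -3) = (2.86, -3.42, -0.44)
(p₂, q₂, r₂) = (2.86, -3.42, -0.44) − 0.02·(6.44, -24.24, -1.72) = (2.7312, -2.9352, -0.4056)
p = 2.7312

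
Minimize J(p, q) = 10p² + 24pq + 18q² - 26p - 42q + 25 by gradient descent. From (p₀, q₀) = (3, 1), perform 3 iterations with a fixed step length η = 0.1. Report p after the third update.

-77.392

∇J = (20p + 24q - 26, 24p + 36q - 42)
Step 1: at (3, 1), ∇J = (58, 66) → (3, 1) − 0.1·(58, 66) = (-2.8, -5.6)
Step 2: at (-2.8, -5.6), ∇J = (-216.4, -310.8) → (-2.8, -5.6) − 0.1·(-216.4, -310.8) = (18.84, 25.48)
Step 3: at (18.84, 25.48), ∇J = (962.32, 1327.44) → (18.84, 25.48) − 0.1·(962.32, 1327.44) = (-77.392, -107.264)
p = -77.392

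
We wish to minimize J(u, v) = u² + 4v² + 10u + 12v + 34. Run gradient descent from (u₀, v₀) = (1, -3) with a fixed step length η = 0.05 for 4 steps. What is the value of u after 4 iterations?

-1.0634

∇J = (2u + 10, 8v + 12)
(u₁, v₁) = (1, -3) − 0.05·(12, -12) = (0.4, -2.4)
(u₂, v₂) = (0.4, -2.4) − 0.05·(10.8, -7.2) = (-0.14, -2.04)
(u₃, v₃) = (-0.14, -2.04) − 0.05·(9.72, -4.32) = (-0.626, -1.824)
(u₄, v₄) = (-0.626, -1.824) − 0.05·(8.748, -2.592) = (-1.0634, -1.6944)
u = -1.0634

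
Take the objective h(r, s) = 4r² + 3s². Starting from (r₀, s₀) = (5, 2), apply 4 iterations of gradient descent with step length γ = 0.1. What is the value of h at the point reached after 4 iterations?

0.00812032

∇h = (8r, 6s)
(r₁, s₁) = (5, 2) − 0.1·(40, 12) = (1, 0.8)
(r₂, s₂) = (1, 0.8) − 0.1·(8, 4.8) = (0.2, 0.32)
(r₃, s₃) = (0.2, 0.32) − 0.1·(1.6, 1.92) = (0.04, 0.128)
(r₄, s₄) = (0.04, 0.128) − 0.1·(0.32, 0.768) = (0.008, 0.0512)
h(0.008, 0.0512) = 0.00812032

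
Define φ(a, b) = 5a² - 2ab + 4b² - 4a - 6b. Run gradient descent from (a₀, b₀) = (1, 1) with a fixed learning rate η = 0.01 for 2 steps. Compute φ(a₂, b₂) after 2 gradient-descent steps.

∇φ = (10a - 2b - 4, -2a + 8b - 6)
Step 1: at (1, 1), ∇φ = (4, 0) → (1, 1) − 0.01·(4, 0) = (0.96, 1)
Step 2: at (0.96, 1), ∇φ = (3.6, 0.08) → (0.96, 1) − 0.01·(3.6, 0.08) = (0.924, 0.9992)
φ(0.924, 0.9992) = -3.27523904

-3.27523904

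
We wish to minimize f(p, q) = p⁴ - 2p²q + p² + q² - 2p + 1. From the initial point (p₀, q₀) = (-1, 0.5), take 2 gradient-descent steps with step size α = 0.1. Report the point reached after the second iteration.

∇f = (4p³ - 4pq + 2p - 2, -2p² + 2q)
(p₁, q₁) = (-1, 0.5) − 0.1·(-6, -1) = (-0.4, 0.6)
(p₂, q₂) = (-0.4, 0.6) − 0.1·(-2.096, 0.88) = (-0.1904, 0.512)

(-0.1904, 0.512)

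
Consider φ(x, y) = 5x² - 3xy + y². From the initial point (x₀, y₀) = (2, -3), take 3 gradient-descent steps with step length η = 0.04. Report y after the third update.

-2.016

∇φ = (10x - 3y, -3x + 2y)
Step 1: at (2, -3), ∇φ = (29, -12) → (2, -3) − 0.04·(29, -12) = (0.84, -2.52)
Step 2: at (0.84, -2.52), ∇φ = (15.96, -7.56) → (0.84, -2.52) − 0.04·(15.96, -7.56) = (0.2016, -2.2176)
Step 3: at (0.2016, -2.2176), ∇φ = (8.6688, -5.04) → (0.2016, -2.2176) − 0.04·(8.6688, -5.04) = (-0.145152, -2.016)
y = -2.016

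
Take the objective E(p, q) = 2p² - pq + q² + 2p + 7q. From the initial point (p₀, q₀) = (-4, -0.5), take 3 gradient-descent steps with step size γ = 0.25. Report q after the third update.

∇E = (4p - q + 2, -p + 2q + 7)
(p₁, q₁) = (-4, -0.5) − 0.25·(-13.5, 10) = (-0.625, -3)
(p₂, q₂) = (-0.625, -3) − 0.25·(2.5, 1.625) = (-1.25, -3.40625)
(p₃, q₃) = (-1.25, -3.40625) − 0.25·(0.40625, 1.4375) = (-1.3515625, -3.765625)
q = -3.765625

-3.765625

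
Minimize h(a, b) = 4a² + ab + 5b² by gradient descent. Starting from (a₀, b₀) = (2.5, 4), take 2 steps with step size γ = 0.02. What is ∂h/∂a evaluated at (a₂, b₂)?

∇h = (8a + b, a + 10b)
(a₁, b₁) = (2.5, 4) − 0.02·(24, 42.5) = (2.02, 3.15)
(a₂, b₂) = (2.02, 3.15) − 0.02·(19.31, 33.52) = (1.6338, 2.4796)
∂h/∂a at (1.6338, 2.4796) = 15.55

15.55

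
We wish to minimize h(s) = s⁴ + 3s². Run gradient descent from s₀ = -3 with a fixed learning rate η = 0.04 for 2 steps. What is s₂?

h′(s) = 4s³ + 6s
Step 1: h′(-3) = -126; s₁ = -3 − 0.04·(-126) = 2.04
Step 2: h′(2.04) = 46.198656; s₂ = 2.04 − 0.04·46.198656 = 0.19205376

0.19205376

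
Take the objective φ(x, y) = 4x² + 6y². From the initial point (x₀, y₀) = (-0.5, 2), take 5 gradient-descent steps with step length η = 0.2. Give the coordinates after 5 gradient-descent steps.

(0.03888, -10.75648)

∇φ = (8x, 12y)
(x₁, y₁) = (-0.5, 2) − 0.2·(-4, 24) = (0.3, -2.8)
(x₂, y₂) = (0.3, -2.8) − 0.2·(2.4, -33.6) = (-0.18, 3.92)
(x₃, y₃) = (-0.18, 3.92) − 0.2·(-1.44, 47.04) = (0.108, -5.488)
(x₄, y₄) = (0.108, -5.488) − 0.2·(0.864, -65.856) = (-0.0648, 7.6832)
(x₅, y₅) = (-0.0648, 7.6832) − 0.2·(-0.5184, 92.1984) = (0.03888, -10.75648)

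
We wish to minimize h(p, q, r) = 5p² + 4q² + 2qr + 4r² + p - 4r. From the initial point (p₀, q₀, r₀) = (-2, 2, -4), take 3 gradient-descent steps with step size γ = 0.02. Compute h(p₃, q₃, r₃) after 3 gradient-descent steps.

38.3501785856

∇h = (10p + 1, 8q + 2r, 2q + 8r - 4)
Step 1: at (-2, 2, -4), ∇h = (-19, 8, -32) → (-2, 2, -4) − 0.02·(-19, 8, -32) = (-1.62, 1.84, -3.36)
Step 2: at (-1.62, 1.84, -3.36), ∇h = (-15.2, 8, -27.2) → (-1.62, 1.84, -3.36) − 0.02·(-15.2, 8, -27.2) = (-1.316, 1.68, -2.816)
Step 3: at (-1.316, 1.68, -2.816), ∇h = (-12.16, 7.808, -23.168) → (-1.316, 1.68, -2.816) − 0.02·(-12.16, 7.808, -23.168) = (-1.0728, 1.52384, -2.35264)
h(-1.0728, 1.52384, -2.35264) = 38.3501785856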